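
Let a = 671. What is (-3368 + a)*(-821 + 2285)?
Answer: -3948408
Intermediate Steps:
(-3368 + a)*(-821 + 2285) = (-3368 + 671)*(-821 + 2285) = -2697*1464 = -3948408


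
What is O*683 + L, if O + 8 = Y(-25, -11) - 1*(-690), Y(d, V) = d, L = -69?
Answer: 448662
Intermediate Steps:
O = 657 (O = -8 + (-25 - 1*(-690)) = -8 + (-25 + 690) = -8 + 665 = 657)
O*683 + L = 657*683 - 69 = 448731 - 69 = 448662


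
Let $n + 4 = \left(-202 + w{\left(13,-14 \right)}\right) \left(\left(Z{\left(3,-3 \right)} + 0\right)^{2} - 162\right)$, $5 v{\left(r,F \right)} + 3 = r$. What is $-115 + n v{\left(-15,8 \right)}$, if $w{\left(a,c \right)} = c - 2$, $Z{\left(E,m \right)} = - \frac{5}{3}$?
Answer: $- \frac{625291}{5} \approx -1.2506 \cdot 10^{5}$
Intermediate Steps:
$v{\left(r,F \right)} = - \frac{3}{5} + \frac{r}{5}$
$Z{\left(E,m \right)} = - \frac{5}{3}$ ($Z{\left(E,m \right)} = \left(-5\right) \frac{1}{3} = - \frac{5}{3}$)
$w{\left(a,c \right)} = -2 + c$
$n = \frac{312358}{9}$ ($n = -4 + \left(-202 - 16\right) \left(\left(- \frac{5}{3} + 0\right)^{2} - 162\right) = -4 + \left(-202 - 16\right) \left(\left(- \frac{5}{3}\right)^{2} - 162\right) = -4 - 218 \left(\frac{25}{9} - 162\right) = -4 - - \frac{312394}{9} = -4 + \frac{312394}{9} = \frac{312358}{9} \approx 34706.0$)
$-115 + n v{\left(-15,8 \right)} = -115 + \frac{312358 \left(- \frac{3}{5} + \frac{1}{5} \left(-15\right)\right)}{9} = -115 + \frac{312358 \left(- \frac{3}{5} - 3\right)}{9} = -115 + \frac{312358}{9} \left(- \frac{18}{5}\right) = -115 - \frac{624716}{5} = - \frac{625291}{5}$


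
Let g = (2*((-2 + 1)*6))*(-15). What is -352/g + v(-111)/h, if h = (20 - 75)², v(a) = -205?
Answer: -11017/5445 ≈ -2.0233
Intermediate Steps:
h = 3025 (h = (-55)² = 3025)
g = 180 (g = (2*(-1*6))*(-15) = (2*(-6))*(-15) = -12*(-15) = 180)
-352/g + v(-111)/h = -352/180 - 205/3025 = -352*1/180 - 205*1/3025 = -88/45 - 41/605 = -11017/5445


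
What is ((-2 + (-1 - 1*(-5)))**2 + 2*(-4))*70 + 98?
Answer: -182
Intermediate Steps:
((-2 + (-1 - 1*(-5)))**2 + 2*(-4))*70 + 98 = ((-2 + (-1 + 5))**2 - 8)*70 + 98 = ((-2 + 4)**2 - 8)*70 + 98 = (2**2 - 8)*70 + 98 = (4 - 8)*70 + 98 = -4*70 + 98 = -280 + 98 = -182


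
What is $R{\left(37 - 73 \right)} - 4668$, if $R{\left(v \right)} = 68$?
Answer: $-4600$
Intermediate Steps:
$R{\left(37 - 73 \right)} - 4668 = 68 - 4668 = -4600$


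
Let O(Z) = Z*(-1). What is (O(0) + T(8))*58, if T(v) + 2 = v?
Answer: 348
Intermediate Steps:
O(Z) = -Z
T(v) = -2 + v
(O(0) + T(8))*58 = (-1*0 + (-2 + 8))*58 = (0 + 6)*58 = 6*58 = 348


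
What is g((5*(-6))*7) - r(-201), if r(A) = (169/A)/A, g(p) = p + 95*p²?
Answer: 169251505121/40401 ≈ 4.1893e+6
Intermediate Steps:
r(A) = 169/A²
g((5*(-6))*7) - r(-201) = ((5*(-6))*7)*(1 + 95*((5*(-6))*7)) - 169/(-201)² = (-30*7)*(1 + 95*(-30*7)) - 169/40401 = -210*(1 + 95*(-210)) - 1*169/40401 = -210*(1 - 19950) - 169/40401 = -210*(-19949) - 169/40401 = 4189290 - 169/40401 = 169251505121/40401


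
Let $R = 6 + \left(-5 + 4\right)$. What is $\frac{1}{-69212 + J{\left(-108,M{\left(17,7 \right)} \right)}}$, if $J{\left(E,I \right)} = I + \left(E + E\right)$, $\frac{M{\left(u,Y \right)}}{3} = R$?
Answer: $- \frac{1}{69413} \approx -1.4407 \cdot 10^{-5}$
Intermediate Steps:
$R = 5$ ($R = 6 - 1 = 5$)
$M{\left(u,Y \right)} = 15$ ($M{\left(u,Y \right)} = 3 \cdot 5 = 15$)
$J{\left(E,I \right)} = I + 2 E$
$\frac{1}{-69212 + J{\left(-108,M{\left(17,7 \right)} \right)}} = \frac{1}{-69212 + \left(15 + 2 \left(-108\right)\right)} = \frac{1}{-69212 + \left(15 - 216\right)} = \frac{1}{-69212 - 201} = \frac{1}{-69413} = - \frac{1}{69413}$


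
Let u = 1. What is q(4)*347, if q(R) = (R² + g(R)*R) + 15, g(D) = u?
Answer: 12145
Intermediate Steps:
g(D) = 1
q(R) = 15 + R + R² (q(R) = (R² + 1*R) + 15 = (R² + R) + 15 = (R + R²) + 15 = 15 + R + R²)
q(4)*347 = (15 + 4 + 4²)*347 = (15 + 4 + 16)*347 = 35*347 = 12145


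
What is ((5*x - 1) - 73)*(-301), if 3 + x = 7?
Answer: 16254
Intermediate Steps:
x = 4 (x = -3 + 7 = 4)
((5*x - 1) - 73)*(-301) = ((5*4 - 1) - 73)*(-301) = ((20 - 1) - 73)*(-301) = (19 - 73)*(-301) = -54*(-301) = 16254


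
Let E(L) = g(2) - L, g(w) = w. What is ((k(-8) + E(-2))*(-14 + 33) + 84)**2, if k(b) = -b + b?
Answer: 25600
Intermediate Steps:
k(b) = 0
E(L) = 2 - L
((k(-8) + E(-2))*(-14 + 33) + 84)**2 = ((0 + (2 - 1*(-2)))*(-14 + 33) + 84)**2 = ((0 + (2 + 2))*19 + 84)**2 = ((0 + 4)*19 + 84)**2 = (4*19 + 84)**2 = (76 + 84)**2 = 160**2 = 25600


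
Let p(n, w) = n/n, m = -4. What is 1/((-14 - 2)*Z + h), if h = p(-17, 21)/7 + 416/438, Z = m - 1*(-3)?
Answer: 1533/26203 ≈ 0.058505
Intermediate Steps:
Z = -1 (Z = -4 - 1*(-3) = -4 + 3 = -1)
p(n, w) = 1
h = 1675/1533 (h = 1/7 + 416/438 = 1*(⅐) + 416*(1/438) = ⅐ + 208/219 = 1675/1533 ≈ 1.0926)
1/((-14 - 2)*Z + h) = 1/((-14 - 2)*(-1) + 1675/1533) = 1/(-16*(-1) + 1675/1533) = 1/(16 + 1675/1533) = 1/(26203/1533) = 1533/26203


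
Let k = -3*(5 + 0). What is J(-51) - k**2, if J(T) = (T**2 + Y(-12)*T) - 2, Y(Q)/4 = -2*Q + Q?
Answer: -74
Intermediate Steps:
Y(Q) = -4*Q (Y(Q) = 4*(-2*Q + Q) = 4*(-Q) = -4*Q)
J(T) = -2 + T**2 + 48*T (J(T) = (T**2 + (-4*(-12))*T) - 2 = (T**2 + 48*T) - 2 = -2 + T**2 + 48*T)
k = -15 (k = -3*5 = -15)
J(-51) - k**2 = (-2 + (-51)**2 + 48*(-51)) - 1*(-15)**2 = (-2 + 2601 - 2448) - 1*225 = 151 - 225 = -74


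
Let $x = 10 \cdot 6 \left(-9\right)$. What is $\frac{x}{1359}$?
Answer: $- \frac{60}{151} \approx -0.39735$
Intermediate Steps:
$x = -540$ ($x = 60 \left(-9\right) = -540$)
$\frac{x}{1359} = - \frac{540}{1359} = \left(-540\right) \frac{1}{1359} = - \frac{60}{151}$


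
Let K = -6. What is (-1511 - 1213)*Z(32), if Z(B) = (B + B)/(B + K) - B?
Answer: 1046016/13 ≈ 80463.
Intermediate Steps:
Z(B) = -B + 2*B/(-6 + B) (Z(B) = (B + B)/(B - 6) - B = (2*B)/(-6 + B) - B = 2*B/(-6 + B) - B = -B + 2*B/(-6 + B))
(-1511 - 1213)*Z(32) = (-1511 - 1213)*(32*(8 - 1*32)/(-6 + 32)) = -87168*(8 - 32)/26 = -87168*(-24)/26 = -2724*(-384/13) = 1046016/13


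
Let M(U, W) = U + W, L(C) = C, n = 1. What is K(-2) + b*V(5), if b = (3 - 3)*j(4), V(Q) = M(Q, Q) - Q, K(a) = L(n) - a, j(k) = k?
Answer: 3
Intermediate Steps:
K(a) = 1 - a
V(Q) = Q (V(Q) = (Q + Q) - Q = 2*Q - Q = Q)
b = 0 (b = (3 - 3)*4 = 0*4 = 0)
K(-2) + b*V(5) = (1 - 1*(-2)) + 0*5 = (1 + 2) + 0 = 3 + 0 = 3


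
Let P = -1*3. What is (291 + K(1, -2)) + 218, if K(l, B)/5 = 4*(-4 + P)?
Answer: 369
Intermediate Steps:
P = -3
K(l, B) = -140 (K(l, B) = 5*(4*(-4 - 3)) = 5*(4*(-7)) = 5*(-28) = -140)
(291 + K(1, -2)) + 218 = (291 - 140) + 218 = 151 + 218 = 369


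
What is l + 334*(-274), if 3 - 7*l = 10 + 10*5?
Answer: -640669/7 ≈ -91524.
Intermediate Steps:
l = -57/7 (l = 3/7 - (10 + 10*5)/7 = 3/7 - (10 + 50)/7 = 3/7 - ⅐*60 = 3/7 - 60/7 = -57/7 ≈ -8.1429)
l + 334*(-274) = -57/7 + 334*(-274) = -57/7 - 91516 = -640669/7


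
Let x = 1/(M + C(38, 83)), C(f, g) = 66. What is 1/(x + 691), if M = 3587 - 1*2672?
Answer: 981/677872 ≈ 0.0014472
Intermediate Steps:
M = 915 (M = 3587 - 2672 = 915)
x = 1/981 (x = 1/(915 + 66) = 1/981 ≈ 0.0010194)
1/(x + 691) = 1/(1/981 + 691) = 1/(677872/981) = 981/677872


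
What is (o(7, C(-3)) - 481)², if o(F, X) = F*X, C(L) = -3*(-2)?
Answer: 192721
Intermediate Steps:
C(L) = 6
(o(7, C(-3)) - 481)² = (7*6 - 481)² = (42 - 481)² = (-439)² = 192721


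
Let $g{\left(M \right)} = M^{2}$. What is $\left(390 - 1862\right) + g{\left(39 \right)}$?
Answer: $49$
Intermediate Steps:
$\left(390 - 1862\right) + g{\left(39 \right)} = \left(390 - 1862\right) + 39^{2} = -1472 + 1521 = 49$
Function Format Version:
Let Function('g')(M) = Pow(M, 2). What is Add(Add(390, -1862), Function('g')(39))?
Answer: 49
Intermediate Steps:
Add(Add(390, -1862), Function('g')(39)) = Add(Add(390, -1862), Pow(39, 2)) = Add(-1472, 1521) = 49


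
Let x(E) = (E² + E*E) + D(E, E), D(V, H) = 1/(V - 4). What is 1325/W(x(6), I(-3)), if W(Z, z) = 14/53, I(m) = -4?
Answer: 70225/14 ≈ 5016.1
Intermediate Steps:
D(V, H) = 1/(-4 + V)
x(E) = 1/(-4 + E) + 2*E² (x(E) = (E² + E*E) + 1/(-4 + E) = (E² + E²) + 1/(-4 + E) = 2*E² + 1/(-4 + E) = 1/(-4 + E) + 2*E²)
W(Z, z) = 14/53 (W(Z, z) = 14*(1/53) = 14/53)
1325/W(x(6), I(-3)) = 1325/(14/53) = 1325*(53/14) = 70225/14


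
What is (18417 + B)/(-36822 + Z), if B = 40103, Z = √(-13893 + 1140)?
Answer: -718274480/451957479 - 58520*I*√1417/451957479 ≈ -1.5893 - 0.0048741*I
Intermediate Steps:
Z = 3*I*√1417 (Z = √(-12753) = 3*I*√1417 ≈ 112.93*I)
(18417 + B)/(-36822 + Z) = (18417 + 40103)/(-36822 + 3*I*√1417) = 58520/(-36822 + 3*I*√1417)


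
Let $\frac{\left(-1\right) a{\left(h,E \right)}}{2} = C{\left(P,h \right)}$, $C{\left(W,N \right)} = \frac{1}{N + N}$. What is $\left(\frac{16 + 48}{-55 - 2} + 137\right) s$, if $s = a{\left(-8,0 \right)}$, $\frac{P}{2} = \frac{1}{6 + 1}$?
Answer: $\frac{7745}{456} \approx 16.985$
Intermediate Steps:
$P = \frac{2}{7}$ ($P = \frac{2}{6 + 1} = \frac{2}{7} \approx 0.28571$)
$C{\left(W,N \right)} = \frac{1}{2 N}$
$a{\left(h,E \right)} = - \frac{1}{h}$ ($a{\left(h,E \right)} = - 2 \frac{1}{2 h} = - \frac{1}{h}$)
$s = \frac{1}{8}$ ($s = - \frac{1}{-8} = \left(-1\right) \left(- \frac{1}{8}\right) = \frac{1}{8} \approx 0.125$)
$\left(\frac{16 + 48}{-55 - 2} + 137\right) s = \left(\frac{16 + 48}{-55 - 2} + 137\right) \frac{1}{8} = \left(\frac{64}{-57} + 137\right) \frac{1}{8} = \left(64 \left(- \frac{1}{57}\right) + 137\right) \frac{1}{8} = \left(- \frac{64}{57} + 137\right) \frac{1}{8} = \frac{7745}{57} \cdot \frac{1}{8} = \frac{7745}{456}$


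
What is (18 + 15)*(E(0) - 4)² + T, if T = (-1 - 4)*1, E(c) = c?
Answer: 523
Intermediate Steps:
T = -5 (T = -5*1 = -5)
(18 + 15)*(E(0) - 4)² + T = (18 + 15)*(0 - 4)² - 5 = 33*(-4)² - 5 = 33*16 - 5 = 528 - 5 = 523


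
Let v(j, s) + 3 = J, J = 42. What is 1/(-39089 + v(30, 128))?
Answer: -1/39050 ≈ -2.5608e-5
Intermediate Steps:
v(j, s) = 39 (v(j, s) = -3 + 42 = 39)
1/(-39089 + v(30, 128)) = 1/(-39089 + 39) = 1/(-39050) = -1/39050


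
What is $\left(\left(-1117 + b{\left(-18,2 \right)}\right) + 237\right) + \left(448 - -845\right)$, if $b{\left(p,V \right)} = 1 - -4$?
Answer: $418$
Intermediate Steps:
$b{\left(p,V \right)} = 5$ ($b{\left(p,V \right)} = 1 + 4 = 5$)
$\left(\left(-1117 + b{\left(-18,2 \right)}\right) + 237\right) + \left(448 - -845\right) = \left(\left(-1117 + 5\right) + 237\right) + \left(448 - -845\right) = \left(-1112 + 237\right) + \left(448 + 845\right) = -875 + 1293 = 418$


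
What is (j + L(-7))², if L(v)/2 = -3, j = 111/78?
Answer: 14161/676 ≈ 20.948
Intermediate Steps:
j = 37/26 (j = 111*(1/78) = 37/26 ≈ 1.4231)
L(v) = -6 (L(v) = 2*(-3) = -6)
(j + L(-7))² = (37/26 - 6)² = (-119/26)² = 14161/676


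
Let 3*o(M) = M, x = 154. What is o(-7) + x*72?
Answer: 33257/3 ≈ 11086.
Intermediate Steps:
o(M) = M/3
o(-7) + x*72 = (⅓)*(-7) + 154*72 = -7/3 + 11088 = 33257/3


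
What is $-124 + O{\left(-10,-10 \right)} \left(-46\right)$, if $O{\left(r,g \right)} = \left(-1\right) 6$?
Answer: $152$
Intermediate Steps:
$O{\left(r,g \right)} = -6$
$-124 + O{\left(-10,-10 \right)} \left(-46\right) = -124 - -276 = -124 + 276 = 152$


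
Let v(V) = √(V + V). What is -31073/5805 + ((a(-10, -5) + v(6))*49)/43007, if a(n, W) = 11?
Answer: -1333227616/249655635 + 98*√3/43007 ≈ -5.3363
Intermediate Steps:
v(V) = √2*√V (v(V) = √(2*V) = √2*√V)
-31073/5805 + ((a(-10, -5) + v(6))*49)/43007 = -31073/5805 + ((11 + √2*√6)*49)/43007 = -31073*1/5805 + ((11 + 2*√3)*49)*(1/43007) = -31073/5805 + (539 + 98*√3)*(1/43007) = -31073/5805 + (539/43007 + 98*√3/43007) = -1333227616/249655635 + 98*√3/43007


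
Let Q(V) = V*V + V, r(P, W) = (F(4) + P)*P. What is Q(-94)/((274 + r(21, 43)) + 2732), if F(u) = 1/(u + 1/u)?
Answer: 1598/631 ≈ 2.5325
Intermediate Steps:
r(P, W) = P*(4/17 + P) (r(P, W) = (4/(1 + 4**2) + P)*P = (4/(1 + 16) + P)*P = (4/17 + P)*P = P*(4/17 + P))
Q(V) = V + V**2 (Q(V) = V**2 + V = V + V**2)
Q(-94)/((274 + r(21, 43)) + 2732) = (-94*(1 - 94))/((274 + (1/17)*21*(4 + 17*21)) + 2732) = (-94*(-93))/((274 + (1/17)*21*(4 + 357)) + 2732) = 8742/((274 + (1/17)*21*361) + 2732) = 8742/((274 + 7581/17) + 2732) = 8742/(12239/17 + 2732) = 8742/(58683/17) = 8742*(17/58683) = 1598/631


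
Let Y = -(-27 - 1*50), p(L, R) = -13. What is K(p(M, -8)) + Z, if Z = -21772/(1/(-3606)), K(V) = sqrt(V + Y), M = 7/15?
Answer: 78509840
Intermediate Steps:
M = 7/15 (M = 7*(1/15) = 7/15 ≈ 0.46667)
Y = 77 (Y = -(-27 - 50) = -1*(-77) = 77)
K(V) = sqrt(77 + V) (K(V) = sqrt(V + 77) = sqrt(77 + V))
Z = 78509832 (Z = -21772/(-1/3606) = -21772*(-3606) = 78509832)
K(p(M, -8)) + Z = sqrt(77 - 13) + 78509832 = sqrt(64) + 78509832 = 8 + 78509832 = 78509840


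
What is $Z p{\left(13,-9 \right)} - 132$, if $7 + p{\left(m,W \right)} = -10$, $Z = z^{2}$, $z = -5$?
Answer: $-557$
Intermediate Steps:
$Z = 25$ ($Z = \left(-5\right)^{2} = 25$)
$p{\left(m,W \right)} = -17$ ($p{\left(m,W \right)} = -7 - 10 = -17$)
$Z p{\left(13,-9 \right)} - 132 = 25 \left(-17\right) - 132 = -425 - 132 = -557$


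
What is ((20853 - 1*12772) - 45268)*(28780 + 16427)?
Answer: -1681112709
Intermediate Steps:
((20853 - 1*12772) - 45268)*(28780 + 16427) = ((20853 - 12772) - 45268)*45207 = (8081 - 45268)*45207 = -37187*45207 = -1681112709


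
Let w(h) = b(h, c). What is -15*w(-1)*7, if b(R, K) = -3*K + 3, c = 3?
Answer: 630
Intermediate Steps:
b(R, K) = 3 - 3*K
w(h) = -6 (w(h) = 3 - 3*3 = 3 - 9 = -6)
-15*w(-1)*7 = -15*(-6)*7 = 90*7 = 630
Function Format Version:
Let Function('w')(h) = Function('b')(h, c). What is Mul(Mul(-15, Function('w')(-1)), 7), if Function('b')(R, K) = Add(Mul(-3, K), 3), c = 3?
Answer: 630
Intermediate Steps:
Function('b')(R, K) = Add(3, Mul(-3, K))
Function('w')(h) = -6 (Function('w')(h) = Add(3, Mul(-3, 3)) = Add(3, -9) = -6)
Mul(Mul(-15, Function('w')(-1)), 7) = Mul(Mul(-15, -6), 7) = Mul(90, 7) = 630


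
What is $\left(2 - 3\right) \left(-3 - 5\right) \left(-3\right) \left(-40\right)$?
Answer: $960$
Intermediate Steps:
$\left(2 - 3\right) \left(-3 - 5\right) \left(-3\right) \left(-40\right) = \left(2 - 3\right) \left(\left(-8\right) \left(-3\right)\right) \left(-40\right) = \left(-1\right) 24 \left(-40\right) = \left(-24\right) \left(-40\right) = 960$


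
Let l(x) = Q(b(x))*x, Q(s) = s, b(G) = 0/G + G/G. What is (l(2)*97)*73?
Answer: 14162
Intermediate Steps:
b(G) = 1 (b(G) = 0 + 1 = 1)
l(x) = x (l(x) = 1*x = x)
(l(2)*97)*73 = (2*97)*73 = 194*73 = 14162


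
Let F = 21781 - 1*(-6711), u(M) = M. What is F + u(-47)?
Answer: 28445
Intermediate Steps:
F = 28492 (F = 21781 + 6711 = 28492)
F + u(-47) = 28492 - 47 = 28445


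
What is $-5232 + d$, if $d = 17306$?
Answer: $12074$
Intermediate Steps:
$-5232 + d = -5232 + 17306 = 12074$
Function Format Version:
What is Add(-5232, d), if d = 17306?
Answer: 12074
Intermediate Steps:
Add(-5232, d) = Add(-5232, 17306) = 12074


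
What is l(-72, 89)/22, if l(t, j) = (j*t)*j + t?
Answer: -285192/11 ≈ -25927.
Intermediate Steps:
l(t, j) = t + t*j² (l(t, j) = t*j² + t = t + t*j²)
l(-72, 89)/22 = (-72*(1 + 89²))/22 = (-72*(1 + 7921))/22 = (-72*7922)/22 = (1/22)*(-570384) = -285192/11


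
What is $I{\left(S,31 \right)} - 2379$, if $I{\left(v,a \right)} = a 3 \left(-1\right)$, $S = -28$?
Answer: $-2472$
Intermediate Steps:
$I{\left(v,a \right)} = - 3 a$ ($I{\left(v,a \right)} = 3 a \left(-1\right) = - 3 a$)
$I{\left(S,31 \right)} - 2379 = \left(-3\right) 31 - 2379 = -93 - 2379 = -2472$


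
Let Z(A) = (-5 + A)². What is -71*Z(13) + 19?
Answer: -4525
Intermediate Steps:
-71*Z(13) + 19 = -71*(-5 + 13)² + 19 = -71*8² + 19 = -71*64 + 19 = -4544 + 19 = -4525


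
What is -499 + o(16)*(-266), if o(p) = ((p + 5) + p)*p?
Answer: -157971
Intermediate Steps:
o(p) = p*(5 + 2*p) (o(p) = ((5 + p) + p)*p = (5 + 2*p)*p = p*(5 + 2*p))
-499 + o(16)*(-266) = -499 + (16*(5 + 2*16))*(-266) = -499 + (16*(5 + 32))*(-266) = -499 + (16*37)*(-266) = -499 + 592*(-266) = -499 - 157472 = -157971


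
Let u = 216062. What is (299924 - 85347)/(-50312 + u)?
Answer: 214577/165750 ≈ 1.2946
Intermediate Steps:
(299924 - 85347)/(-50312 + u) = (299924 - 85347)/(-50312 + 216062) = 214577/165750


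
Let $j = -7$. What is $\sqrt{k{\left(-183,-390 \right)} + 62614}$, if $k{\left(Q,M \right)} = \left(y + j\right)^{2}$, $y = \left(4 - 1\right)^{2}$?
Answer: $\sqrt{62618} \approx 250.24$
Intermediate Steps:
$y = 9$ ($y = 3^{2} = 9$)
$k{\left(Q,M \right)} = 4$ ($k{\left(Q,M \right)} = \left(9 - 7\right)^{2} = 2^{2} = 4$)
$\sqrt{k{\left(-183,-390 \right)} + 62614} = \sqrt{4 + 62614} = \sqrt{62618}$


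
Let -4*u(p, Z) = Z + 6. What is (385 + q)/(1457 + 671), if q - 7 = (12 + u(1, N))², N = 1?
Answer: 7953/34048 ≈ 0.23358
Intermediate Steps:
u(p, Z) = -3/2 - Z/4 (u(p, Z) = -(Z + 6)/4 = -(6 + Z)/4 = -3/2 - Z/4)
q = 1793/16 (q = 7 + (12 + (-3/2 - ¼*1))² = 7 + (12 + (-3/2 - ¼))² = 7 + (12 - 7/4)² = 7 + (41/4)² = 7 + 1681/16 = 1793/16 ≈ 112.06)
(385 + q)/(1457 + 671) = (385 + 1793/16)/(1457 + 671) = (7953/16)/2128 = (7953/16)*(1/2128) = 7953/34048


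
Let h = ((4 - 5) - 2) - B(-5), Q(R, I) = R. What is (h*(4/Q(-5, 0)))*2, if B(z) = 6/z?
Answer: 72/25 ≈ 2.8800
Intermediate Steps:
h = -9/5 (h = ((4 - 5) - 2) - 6/(-5) = (-1 - 2) - 6*(-1)/5 = -3 - 1*(-6/5) = -3 + 6/5 = -9/5 ≈ -1.8000)
(h*(4/Q(-5, 0)))*2 = -36/(5*(-5))*2 = -36*(-1)/(5*5)*2 = -9/5*(-⅘)*2 = (36/25)*2 = 72/25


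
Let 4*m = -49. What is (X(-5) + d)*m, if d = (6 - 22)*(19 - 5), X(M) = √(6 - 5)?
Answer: 10927/4 ≈ 2731.8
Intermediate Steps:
X(M) = 1 (X(M) = √1 = 1)
d = -224 (d = -16*14 = -224)
m = -49/4 (m = (¼)*(-49) = -49/4 ≈ -12.250)
(X(-5) + d)*m = (1 - 224)*(-49/4) = -223*(-49/4) = 10927/4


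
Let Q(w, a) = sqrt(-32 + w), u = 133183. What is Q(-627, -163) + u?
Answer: 133183 + I*sqrt(659) ≈ 1.3318e+5 + 25.671*I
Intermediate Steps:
Q(-627, -163) + u = sqrt(-32 - 627) + 133183 = sqrt(-659) + 133183 = I*sqrt(659) + 133183 = 133183 + I*sqrt(659)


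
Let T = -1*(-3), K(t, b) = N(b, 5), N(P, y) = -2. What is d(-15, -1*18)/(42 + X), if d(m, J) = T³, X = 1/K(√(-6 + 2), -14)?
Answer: 54/83 ≈ 0.65060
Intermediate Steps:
K(t, b) = -2
X = -½ (X = 1/(-2) = -½ ≈ -0.50000)
T = 3
d(m, J) = 27 (d(m, J) = 3³ = 27)
d(-15, -1*18)/(42 + X) = 27/(42 - ½) = 27/(83/2) = 27*(2/83) = 54/83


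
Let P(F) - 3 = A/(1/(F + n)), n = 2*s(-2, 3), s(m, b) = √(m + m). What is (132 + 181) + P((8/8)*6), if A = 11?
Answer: 382 + 44*I ≈ 382.0 + 44.0*I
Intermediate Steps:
s(m, b) = √2*√m (s(m, b) = √(2*m) = √2*√m)
n = 4*I (n = 2*(√2*√(-2)) = 2*(√2*(I*√2)) = 2*(2*I) = 4*I ≈ 4.0*I)
P(F) = 3 + 11*F + 44*I (P(F) = 3 + 11/(1/(F + 4*I)) = 3 + 11*(F + 4*I) = 3 + (11*F + 44*I) = 3 + 11*F + 44*I)
(132 + 181) + P((8/8)*6) = (132 + 181) + (3 + 11*((8/8)*6) + 44*I) = 313 + (3 + 11*((8*(⅛))*6) + 44*I) = 313 + (3 + 11*(1*6) + 44*I) = 313 + (3 + 11*6 + 44*I) = 313 + (3 + 66 + 44*I) = 313 + (69 + 44*I) = 382 + 44*I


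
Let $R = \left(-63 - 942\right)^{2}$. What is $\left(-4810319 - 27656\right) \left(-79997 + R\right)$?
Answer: $-4499452213300$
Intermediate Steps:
$R = 1010025$ ($R = \left(-1005\right)^{2} = 1010025$)
$\left(-4810319 - 27656\right) \left(-79997 + R\right) = \left(-4810319 - 27656\right) \left(-79997 + 1010025\right) = \left(-4837975\right) 930028 = -4499452213300$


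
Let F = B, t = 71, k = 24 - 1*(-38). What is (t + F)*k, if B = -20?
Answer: 3162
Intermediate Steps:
k = 62 (k = 24 + 38 = 62)
F = -20
(t + F)*k = (71 - 20)*62 = 51*62 = 3162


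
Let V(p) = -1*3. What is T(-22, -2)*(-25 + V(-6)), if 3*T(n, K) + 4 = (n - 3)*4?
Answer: 2912/3 ≈ 970.67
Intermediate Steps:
T(n, K) = -16/3 + 4*n/3 (T(n, K) = -4/3 + ((n - 3)*4)/3 = -4/3 + ((-3 + n)*4)/3 = -4/3 + (-12 + 4*n)/3 = -4/3 + (-4 + 4*n/3) = -16/3 + 4*n/3)
V(p) = -3
T(-22, -2)*(-25 + V(-6)) = (-16/3 + (4/3)*(-22))*(-25 - 3) = (-16/3 - 88/3)*(-28) = -104/3*(-28) = 2912/3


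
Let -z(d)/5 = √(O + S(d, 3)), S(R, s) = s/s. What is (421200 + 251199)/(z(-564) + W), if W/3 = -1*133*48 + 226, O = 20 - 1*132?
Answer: -4140633042/113763817 + 1120665*I*√111/113763817 ≈ -36.397 + 0.10378*I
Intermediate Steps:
S(R, s) = 1
O = -112 (O = 20 - 132 = -112)
z(d) = -5*I*√111 (z(d) = -5*√(-112 + 1) = -5*I*√111)
W = -18474 (W = 3*(-1*133*48 + 226) = 3*(-133*48 + 226) = 3*(-6384 + 226) = 3*(-6158) = -18474)
(421200 + 251199)/(z(-564) + W) = (421200 + 251199)/(-5*I*√111 - 18474) = 672399/(-18474 - 5*I*√111)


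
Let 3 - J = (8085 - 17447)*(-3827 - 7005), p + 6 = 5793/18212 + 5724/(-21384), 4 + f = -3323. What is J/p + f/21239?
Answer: 3883328878607975139/227831581321 ≈ 1.7045e+7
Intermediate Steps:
f = -3327 (f = -4 - 3323 = -3327)
p = -10727039/1802988 (p = -6 + (5793/18212 + 5724/(-21384)) = -6 + (5793*(1/18212) + 5724*(-1/21384)) = -6 + (5793/18212 - 53/198) = -6 + 90889/1802988 = -10727039/1802988 ≈ -5.9496)
J = -101409181 (J = 3 - (8085 - 17447)*(-3827 - 7005) = 3 - (-9362)*(-10832) = 3 - 1*101409184 = 3 - 101409184 = -101409181)
J/p + f/21239 = -101409181/(-10727039/1802988) - 3327/21239 = -101409181*(-1802988/10727039) - 3327*1/21239 = 182839536432828/10727039 - 3327/21239 = 3883328878607975139/227831581321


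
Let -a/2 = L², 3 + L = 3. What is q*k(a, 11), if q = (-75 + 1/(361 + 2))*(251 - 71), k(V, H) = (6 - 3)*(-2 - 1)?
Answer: 14700960/121 ≈ 1.2150e+5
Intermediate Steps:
L = 0 (L = -3 + 3 = 0)
a = 0 (a = -2*0² = -2*0 = 0)
k(V, H) = -9 (k(V, H) = 3*(-3) = -9)
q = -1633440/121 (q = (-75 + 1/363)*180 = -27224/363*180 = -1633440/121 ≈ -13500.)
q*k(a, 11) = -1633440/121*(-9) = 14700960/121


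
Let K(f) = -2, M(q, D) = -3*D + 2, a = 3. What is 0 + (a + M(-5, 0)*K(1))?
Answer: -1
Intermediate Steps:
M(q, D) = 2 - 3*D
0 + (a + M(-5, 0)*K(1)) = 0 + (3 + (2 - 3*0)*(-2)) = 0 + (3 + (2 + 0)*(-2)) = 0 + (3 + 2*(-2)) = 0 + (3 - 4) = 0 - 1 = -1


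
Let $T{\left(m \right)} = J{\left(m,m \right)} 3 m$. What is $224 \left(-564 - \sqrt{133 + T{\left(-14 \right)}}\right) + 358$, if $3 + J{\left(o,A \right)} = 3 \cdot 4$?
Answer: $-125978 - 1568 i \sqrt{5} \approx -1.2598 \cdot 10^{5} - 3506.2 i$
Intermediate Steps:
$J{\left(o,A \right)} = 9$ ($J{\left(o,A \right)} = -3 + 3 \cdot 4 = -3 + 12 = 9$)
$T{\left(m \right)} = 27 m$ ($T{\left(m \right)} = 9 \cdot 3 m = 27 m$)
$224 \left(-564 - \sqrt{133 + T{\left(-14 \right)}}\right) + 358 = 224 \left(-564 - \sqrt{133 + 27 \left(-14\right)}\right) + 358 = 224 \left(-564 - \sqrt{133 - 378}\right) + 358 = 224 \left(-564 - \sqrt{-245}\right) + 358 = 224 \left(-564 - 7 i \sqrt{5}\right) + 358 = \left(-126336 - 1568 i \sqrt{5}\right) + 358 = -125978 - 1568 i \sqrt{5}$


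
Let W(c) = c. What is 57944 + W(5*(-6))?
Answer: 57914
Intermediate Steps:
57944 + W(5*(-6)) = 57944 + 5*(-6) = 57944 - 30 = 57914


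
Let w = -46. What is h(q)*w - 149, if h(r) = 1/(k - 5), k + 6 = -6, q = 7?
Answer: -2487/17 ≈ -146.29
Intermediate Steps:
k = -12 (k = -6 - 6 = -12)
h(r) = -1/17 (h(r) = 1/(-12 - 5) = 1/(-17) = -1/17)
h(q)*w - 149 = -1/17*(-46) - 149 = 46/17 - 149 = -2487/17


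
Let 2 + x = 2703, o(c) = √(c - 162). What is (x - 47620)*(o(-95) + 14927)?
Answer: -670505913 - 44919*I*√257 ≈ -6.7051e+8 - 7.2011e+5*I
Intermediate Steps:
o(c) = √(-162 + c)
x = 2701 (x = -2 + 2703 = 2701)
(x - 47620)*(o(-95) + 14927) = (2701 - 47620)*(√(-162 - 95) + 14927) = -44919*(√(-257) + 14927) = -44919*(I*√257 + 14927) = -44919*(14927 + I*√257) = -670505913 - 44919*I*√257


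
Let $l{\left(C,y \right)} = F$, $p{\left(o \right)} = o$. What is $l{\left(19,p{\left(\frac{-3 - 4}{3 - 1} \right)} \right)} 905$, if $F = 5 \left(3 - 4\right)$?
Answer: $-4525$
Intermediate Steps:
$F = -5$ ($F = 5 \left(-1\right) = -5$)
$l{\left(C,y \right)} = -5$
$l{\left(19,p{\left(\frac{-3 - 4}{3 - 1} \right)} \right)} 905 = \left(-5\right) 905 = -4525$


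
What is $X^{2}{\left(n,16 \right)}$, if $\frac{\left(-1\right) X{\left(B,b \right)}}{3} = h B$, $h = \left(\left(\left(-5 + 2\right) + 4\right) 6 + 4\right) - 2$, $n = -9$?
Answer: $46656$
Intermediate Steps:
$h = 8$ ($h = \left(\left(-3 + 4\right) 6 + 4\right) - 2 = \left(1 \cdot 6 + 4\right) - 2 = \left(6 + 4\right) - 2 = 10 - 2 = 8$)
$X{\left(B,b \right)} = - 24 B$ ($X{\left(B,b \right)} = - 3 \cdot 8 B = - 24 B$)
$X^{2}{\left(n,16 \right)} = \left(\left(-24\right) \left(-9\right)\right)^{2} = 216^{2} = 46656$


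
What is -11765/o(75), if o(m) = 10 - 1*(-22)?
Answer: -11765/32 ≈ -367.66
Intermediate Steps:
o(m) = 32 (o(m) = 10 + 22 = 32)
-11765/o(75) = -11765/32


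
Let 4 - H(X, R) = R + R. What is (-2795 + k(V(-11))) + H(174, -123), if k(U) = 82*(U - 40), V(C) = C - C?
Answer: -5825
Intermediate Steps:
V(C) = 0
H(X, R) = 4 - 2*R (H(X, R) = 4 - (R + R) = 4 - 2*R)
k(U) = -3280 + 82*U (k(U) = 82*(-40 + U) = -3280 + 82*U)
(-2795 + k(V(-11))) + H(174, -123) = (-2795 + (-3280 + 82*0)) + (4 - 2*(-123)) = (-2795 + (-3280 + 0)) + (4 + 246) = (-2795 - 3280) + 250 = -6075 + 250 = -5825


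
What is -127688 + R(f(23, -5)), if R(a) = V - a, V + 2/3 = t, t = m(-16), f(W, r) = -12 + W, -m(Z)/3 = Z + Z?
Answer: -382811/3 ≈ -1.2760e+5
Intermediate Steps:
m(Z) = -6*Z (m(Z) = -3*(Z + Z) = -6*Z)
t = 96 (t = -6*(-16) = 96)
V = 286/3 (V = -2/3 + 96 = 286/3 ≈ 95.333)
R(a) = 286/3 - a
-127688 + R(f(23, -5)) = -127688 + (286/3 - (-12 + 23)) = -127688 + (286/3 - 1*11) = -127688 + (286/3 - 11) = -127688 + 253/3 = -382811/3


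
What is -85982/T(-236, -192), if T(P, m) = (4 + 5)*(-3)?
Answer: 85982/27 ≈ 3184.5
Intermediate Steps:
T(P, m) = -27 (T(P, m) = 9*(-3) = -27)
-85982/T(-236, -192) = -85982/(-27) = -85982*(-1/27) = 85982/27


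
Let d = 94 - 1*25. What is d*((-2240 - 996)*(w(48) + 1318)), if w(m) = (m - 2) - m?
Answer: -293841744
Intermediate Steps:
w(m) = -2 (w(m) = (-2 + m) - m = -2)
d = 69 (d = 94 - 25 = 69)
d*((-2240 - 996)*(w(48) + 1318)) = 69*((-2240 - 996)*(-2 + 1318)) = 69*(-3236*1316) = 69*(-4258576) = -293841744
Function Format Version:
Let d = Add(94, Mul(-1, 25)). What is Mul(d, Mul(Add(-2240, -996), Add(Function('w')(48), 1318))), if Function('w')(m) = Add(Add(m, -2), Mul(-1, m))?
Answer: -293841744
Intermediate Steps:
Function('w')(m) = -2 (Function('w')(m) = Add(Add(-2, m), Mul(-1, m)) = -2)
d = 69 (d = Add(94, -25) = 69)
Mul(d, Mul(Add(-2240, -996), Add(Function('w')(48), 1318))) = Mul(69, Mul(Add(-2240, -996), Add(-2, 1318))) = Mul(69, Mul(-3236, 1316)) = Mul(69, -4258576) = -293841744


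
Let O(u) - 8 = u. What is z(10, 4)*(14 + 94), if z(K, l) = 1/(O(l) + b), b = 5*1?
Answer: 108/17 ≈ 6.3529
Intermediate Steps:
b = 5
O(u) = 8 + u
z(K, l) = 1/(13 + l) (z(K, l) = 1/((8 + l) + 5) = 1/(13 + l))
z(10, 4)*(14 + 94) = (14 + 94)/(13 + 4) = 108/17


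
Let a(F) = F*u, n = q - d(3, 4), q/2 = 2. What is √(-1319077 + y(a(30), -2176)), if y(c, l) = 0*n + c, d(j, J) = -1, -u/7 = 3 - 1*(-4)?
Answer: I*√1320547 ≈ 1149.2*I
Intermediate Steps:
u = -49 (u = -7*(3 - 1*(-4)) = -7*(3 + 4) = -7*7 = -49)
q = 4 (q = 2*2 = 4)
n = 5 (n = 4 - 1*(-1) = 4 + 1 = 5)
a(F) = -49*F (a(F) = F*(-49) = -49*F)
y(c, l) = c (y(c, l) = 0*5 + c = 0 + c = c)
√(-1319077 + y(a(30), -2176)) = √(-1319077 - 49*30) = √(-1319077 - 1470) = √(-1320547) = I*√1320547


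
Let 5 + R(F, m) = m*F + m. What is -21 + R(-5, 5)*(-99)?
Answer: 2454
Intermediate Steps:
R(F, m) = -5 + m + F*m (R(F, m) = -5 + (m*F + m) = -5 + (F*m + m) = -5 + (m + F*m) = -5 + m + F*m)
-21 + R(-5, 5)*(-99) = -21 + (-5 + 5 - 5*5)*(-99) = -21 + (-5 + 5 - 25)*(-99) = -21 - 25*(-99) = -21 + 2475 = 2454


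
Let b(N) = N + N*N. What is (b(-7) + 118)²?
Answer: 25600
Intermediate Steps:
b(N) = N + N²
(b(-7) + 118)² = (-7*(1 - 7) + 118)² = (-7*(-6) + 118)² = (42 + 118)² = 160² = 25600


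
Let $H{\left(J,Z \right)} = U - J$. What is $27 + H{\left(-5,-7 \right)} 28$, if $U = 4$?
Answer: $279$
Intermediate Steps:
$H{\left(J,Z \right)} = 4 - J$
$27 + H{\left(-5,-7 \right)} 28 = 27 + \left(4 - -5\right) 28 = 27 + \left(4 + 5\right) 28 = 27 + 9 \cdot 28 = 27 + 252 = 279$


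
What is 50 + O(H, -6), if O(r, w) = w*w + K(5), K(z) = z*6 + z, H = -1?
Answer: 121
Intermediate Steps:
K(z) = 7*z (K(z) = 6*z + z = 7*z)
O(r, w) = 35 + w² (O(r, w) = w*w + 7*5 = w² + 35 = 35 + w²)
50 + O(H, -6) = 50 + (35 + (-6)²) = 50 + (35 + 36) = 50 + 71 = 121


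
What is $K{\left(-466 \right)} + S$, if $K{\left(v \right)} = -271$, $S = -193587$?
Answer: $-193858$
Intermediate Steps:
$K{\left(-466 \right)} + S = -271 - 193587 = -193858$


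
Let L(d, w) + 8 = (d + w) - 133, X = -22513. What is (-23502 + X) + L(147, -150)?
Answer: -46159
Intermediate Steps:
L(d, w) = -141 + d + w (L(d, w) = -8 + ((d + w) - 133) = -8 + (-133 + d + w) = -141 + d + w)
(-23502 + X) + L(147, -150) = (-23502 - 22513) + (-141 + 147 - 150) = -46015 - 144 = -46159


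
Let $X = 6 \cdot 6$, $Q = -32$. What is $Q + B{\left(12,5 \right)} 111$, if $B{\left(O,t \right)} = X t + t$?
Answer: $20503$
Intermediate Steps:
$X = 36$
$B{\left(O,t \right)} = 37 t$ ($B{\left(O,t \right)} = 36 t + t = 37 t$)
$Q + B{\left(12,5 \right)} 111 = -32 + 37 \cdot 5 \cdot 111 = -32 + 185 \cdot 111 = -32 + 20535 = 20503$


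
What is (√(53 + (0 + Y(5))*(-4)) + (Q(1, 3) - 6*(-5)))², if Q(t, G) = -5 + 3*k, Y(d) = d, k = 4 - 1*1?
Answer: (34 + √33)² ≈ 1579.6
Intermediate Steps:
k = 3 (k = 4 - 1 = 3)
Q(t, G) = 4 (Q(t, G) = -5 + 3*3 = -5 + 9 = 4)
(√(53 + (0 + Y(5))*(-4)) + (Q(1, 3) - 6*(-5)))² = (√(53 + (0 + 5)*(-4)) + (4 - 6*(-5)))² = (√(53 + 5*(-4)) + (4 + 30))² = (√(53 - 20) + 34)² = (√33 + 34)² = (34 + √33)²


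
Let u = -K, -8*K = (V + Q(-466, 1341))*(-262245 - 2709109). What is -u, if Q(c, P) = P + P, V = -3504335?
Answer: -5202325324081/4 ≈ -1.3006e+12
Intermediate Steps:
Q(c, P) = 2*P
K = -5202325324081/4 (K = -(-3504335 + 2*1341)*(-262245 - 2709109)/8 = -(-3504335 + 2682)*(-2971354)/8 = -(-3501653)*(-2971354)/8 = -1/8*10404650648162 = -5202325324081/4 ≈ -1.3006e+12)
u = 5202325324081/4 (u = -1*(-5202325324081/4) = 5202325324081/4 ≈ 1.3006e+12)
-u = -1*5202325324081/4 = -5202325324081/4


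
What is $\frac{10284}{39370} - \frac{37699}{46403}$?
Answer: $- \frac{503500589}{913443055} \approx -0.55121$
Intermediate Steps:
$\frac{10284}{39370} - \frac{37699}{46403} = 10284 \cdot \frac{1}{39370} - \frac{37699}{46403} = \frac{5142}{19685} - \frac{37699}{46403} = - \frac{503500589}{913443055}$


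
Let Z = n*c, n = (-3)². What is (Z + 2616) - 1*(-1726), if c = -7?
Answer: 4279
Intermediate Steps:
n = 9
Z = -63 (Z = 9*(-7) = -63)
(Z + 2616) - 1*(-1726) = (-63 + 2616) - 1*(-1726) = 2553 + 1726 = 4279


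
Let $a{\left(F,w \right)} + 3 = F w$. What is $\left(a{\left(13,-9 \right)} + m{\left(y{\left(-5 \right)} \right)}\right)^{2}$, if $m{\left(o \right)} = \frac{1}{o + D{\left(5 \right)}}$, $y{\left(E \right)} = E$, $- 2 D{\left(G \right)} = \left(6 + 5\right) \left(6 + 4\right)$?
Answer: $\frac{51854401}{3600} \approx 14404.0$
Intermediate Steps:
$D{\left(G \right)} = -55$ ($D{\left(G \right)} = - \frac{\left(6 + 5\right) \left(6 + 4\right)}{2} = - \frac{11 \cdot 10}{2} = \left(- \frac{1}{2}\right) 110 = -55$)
$m{\left(o \right)} = \frac{1}{-55 + o}$ ($m{\left(o \right)} = \frac{1}{o - 55} = \frac{1}{-55 + o}$)
$a{\left(F,w \right)} = -3 + F w$
$\left(a{\left(13,-9 \right)} + m{\left(y{\left(-5 \right)} \right)}\right)^{2} = \left(\left(-3 + 13 \left(-9\right)\right) + \frac{1}{-55 - 5}\right)^{2} = \left(\left(-3 - 117\right) + \frac{1}{-60}\right)^{2} = \left(-120 - \frac{1}{60}\right)^{2} = \left(- \frac{7201}{60}\right)^{2} = \frac{51854401}{3600}$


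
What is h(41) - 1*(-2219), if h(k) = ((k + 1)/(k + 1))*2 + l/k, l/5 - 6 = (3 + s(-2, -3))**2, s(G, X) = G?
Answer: 91096/41 ≈ 2221.9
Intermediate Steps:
l = 35 (l = 30 + 5*(3 - 2)**2 = 30 + 5*1**2 = 30 + 5*1 = 30 + 5 = 35)
h(k) = 2 + 35/k (h(k) = ((k + 1)/(k + 1))*2 + 35/k = ((1 + k)/(1 + k))*2 + 35/k = 1*2 + 35/k = 2 + 35/k)
h(41) - 1*(-2219) = (2 + 35/41) - 1*(-2219) = (2 + 35*(1/41)) + 2219 = (2 + 35/41) + 2219 = 117/41 + 2219 = 91096/41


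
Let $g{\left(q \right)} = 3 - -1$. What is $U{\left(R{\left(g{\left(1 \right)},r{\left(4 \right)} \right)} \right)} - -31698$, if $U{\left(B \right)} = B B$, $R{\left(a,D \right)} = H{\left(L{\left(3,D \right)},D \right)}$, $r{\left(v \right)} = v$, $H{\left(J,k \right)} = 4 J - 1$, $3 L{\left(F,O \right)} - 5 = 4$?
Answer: $31819$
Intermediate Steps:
$L{\left(F,O \right)} = 3$ ($L{\left(F,O \right)} = \frac{5}{3} + \frac{1}{3} \cdot 4 = \frac{5}{3} + \frac{4}{3} = 3$)
$H{\left(J,k \right)} = -1 + 4 J$
$g{\left(q \right)} = 4$ ($g{\left(q \right)} = 3 + 1 = 4$)
$R{\left(a,D \right)} = 11$ ($R{\left(a,D \right)} = -1 + 4 \cdot 3 = -1 + 12 = 11$)
$U{\left(B \right)} = B^{2}$
$U{\left(R{\left(g{\left(1 \right)},r{\left(4 \right)} \right)} \right)} - -31698 = 11^{2} - -31698 = 121 + 31698 = 31819$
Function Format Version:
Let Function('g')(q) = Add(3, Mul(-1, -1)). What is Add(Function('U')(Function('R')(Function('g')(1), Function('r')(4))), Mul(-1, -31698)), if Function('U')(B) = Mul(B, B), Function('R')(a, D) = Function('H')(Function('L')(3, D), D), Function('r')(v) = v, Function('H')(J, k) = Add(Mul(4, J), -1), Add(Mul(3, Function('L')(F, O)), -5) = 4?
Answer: 31819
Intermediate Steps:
Function('L')(F, O) = 3 (Function('L')(F, O) = Add(Rational(5, 3), Mul(Rational(1, 3), 4)) = Add(Rational(5, 3), Rational(4, 3)) = 3)
Function('H')(J, k) = Add(-1, Mul(4, J))
Function('g')(q) = 4 (Function('g')(q) = Add(3, 1) = 4)
Function('R')(a, D) = 11 (Function('R')(a, D) = Add(-1, Mul(4, 3)) = Add(-1, 12) = 11)
Function('U')(B) = Pow(B, 2)
Add(Function('U')(Function('R')(Function('g')(1), Function('r')(4))), Mul(-1, -31698)) = Add(Pow(11, 2), Mul(-1, -31698)) = Add(121, 31698) = 31819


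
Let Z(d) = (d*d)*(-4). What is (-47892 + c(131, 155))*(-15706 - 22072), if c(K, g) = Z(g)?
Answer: 5439729776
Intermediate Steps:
Z(d) = -4*d² (Z(d) = d²*(-4) = -4*d²)
c(K, g) = -4*g²
(-47892 + c(131, 155))*(-15706 - 22072) = (-47892 - 4*155²)*(-15706 - 22072) = (-47892 - 4*24025)*(-37778) = (-47892 - 96100)*(-37778) = -143992*(-37778) = 5439729776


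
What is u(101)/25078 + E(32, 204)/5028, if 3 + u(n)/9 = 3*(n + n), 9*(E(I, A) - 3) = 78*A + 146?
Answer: 324481117/567414828 ≈ 0.57186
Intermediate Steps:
E(I, A) = 173/9 + 26*A/3 (E(I, A) = 3 + (78*A + 146)/9 = 3 + (146 + 78*A)/9 = 3 + (146/9 + 26*A/3) = 173/9 + 26*A/3)
u(n) = -27 + 54*n (u(n) = -27 + 9*(3*(n + n)) = -27 + 9*(3*(2*n)) = -27 + 9*(6*n) = -27 + 54*n)
u(101)/25078 + E(32, 204)/5028 = (-27 + 54*101)/25078 + (173/9 + (26/3)*204)/5028 = (-27 + 5454)*(1/25078) + (173/9 + 1768)*(1/5028) = 5427*(1/25078) + (16085/9)*(1/5028) = 5427/25078 + 16085/45252 = 324481117/567414828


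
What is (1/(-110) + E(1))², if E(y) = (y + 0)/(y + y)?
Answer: 729/3025 ≈ 0.24099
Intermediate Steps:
E(y) = ½ (E(y) = y/((2*y)) = y*(1/(2*y)) = ½)
(1/(-110) + E(1))² = (1/(-110) + ½)² = (-1/110 + ½)² = (27/55)² = 729/3025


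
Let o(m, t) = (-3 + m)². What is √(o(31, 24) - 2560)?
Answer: 4*I*√111 ≈ 42.143*I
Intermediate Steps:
√(o(31, 24) - 2560) = √((-3 + 31)² - 2560) = √(28² - 2560) = √(784 - 2560) = √(-1776) = 4*I*√111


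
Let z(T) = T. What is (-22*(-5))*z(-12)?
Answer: -1320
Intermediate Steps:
(-22*(-5))*z(-12) = -22*(-5)*(-12) = 110*(-12) = -1320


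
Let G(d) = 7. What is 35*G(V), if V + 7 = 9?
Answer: 245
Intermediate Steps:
V = 2 (V = -7 + 9 = 2)
35*G(V) = 35*7 = 245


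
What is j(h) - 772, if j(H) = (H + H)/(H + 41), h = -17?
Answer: -9281/12 ≈ -773.42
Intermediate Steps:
j(H) = 2*H/(41 + H) (j(H) = (2*H)/(41 + H) = 2*H/(41 + H))
j(h) - 772 = 2*(-17)/(41 - 17) - 772 = 2*(-17)/24 - 772 = 2*(-17)*(1/24) - 772 = -17/12 - 772 = -9281/12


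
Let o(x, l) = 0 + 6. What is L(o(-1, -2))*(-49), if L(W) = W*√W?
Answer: -294*√6 ≈ -720.15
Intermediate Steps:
o(x, l) = 6
L(W) = W^(3/2)
L(o(-1, -2))*(-49) = 6^(3/2)*(-49) = (6*√6)*(-49) = -294*√6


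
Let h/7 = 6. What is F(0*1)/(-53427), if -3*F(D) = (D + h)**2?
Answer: 196/17809 ≈ 0.011006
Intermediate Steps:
h = 42 (h = 7*6 = 42)
F(D) = -(42 + D)**2/3 (F(D) = -(D + 42)**2/3 = -(42 + D)**2/3)
F(0*1)/(-53427) = -(42 + 0*1)**2/3/(-53427) = -(42 + 0)**2/3*(-1/53427) = -1/3*42**2*(-1/53427) = -1/3*1764*(-1/53427) = -588*(-1/53427) = 196/17809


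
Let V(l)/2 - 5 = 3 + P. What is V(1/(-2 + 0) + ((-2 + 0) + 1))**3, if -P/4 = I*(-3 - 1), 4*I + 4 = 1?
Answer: -512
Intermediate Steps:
I = -3/4 (I = -1 + (1/4)*1 = -1 + 1/4 = -3/4 ≈ -0.75000)
P = -12 (P = -(-3)*(-3 - 1) = -(-3)*(-4) = -4*3 = -12)
V(l) = -8 (V(l) = 10 + 2*(3 - 12) = 10 + 2*(-9) = 10 - 18 = -8)
V(1/(-2 + 0) + ((-2 + 0) + 1))**3 = (-8)**3 = -512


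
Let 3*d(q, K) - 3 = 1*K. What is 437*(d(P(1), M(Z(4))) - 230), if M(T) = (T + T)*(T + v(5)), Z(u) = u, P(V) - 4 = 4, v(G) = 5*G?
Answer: -198835/3 ≈ -66278.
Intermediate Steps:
P(V) = 8 (P(V) = 4 + 4 = 8)
M(T) = 2*T*(25 + T) (M(T) = (T + T)*(T + 5*5) = (2*T)*(T + 25) = (2*T)*(25 + T) = 2*T*(25 + T))
d(q, K) = 1 + K/3 (d(q, K) = 1 + (1*K)/3 = 1 + K/3)
437*(d(P(1), M(Z(4))) - 230) = 437*((1 + (2*4*(25 + 4))/3) - 230) = 437*((1 + (2*4*29)/3) - 230) = 437*((1 + (⅓)*232) - 230) = 437*((1 + 232/3) - 230) = 437*(235/3 - 230) = 437*(-455/3) = -198835/3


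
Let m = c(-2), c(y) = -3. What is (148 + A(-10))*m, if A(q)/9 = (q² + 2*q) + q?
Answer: -2334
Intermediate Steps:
m = -3
A(q) = 9*q² + 27*q (A(q) = 9*((q² + 2*q) + q) = 9*(q² + 3*q) = 9*q² + 27*q)
(148 + A(-10))*m = (148 + 9*(-10)*(3 - 10))*(-3) = (148 + 9*(-10)*(-7))*(-3) = (148 + 630)*(-3) = 778*(-3) = -2334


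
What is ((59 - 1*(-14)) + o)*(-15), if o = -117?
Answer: 660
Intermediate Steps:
((59 - 1*(-14)) + o)*(-15) = ((59 - 1*(-14)) - 117)*(-15) = ((59 + 14) - 117)*(-15) = (73 - 117)*(-15) = -44*(-15) = 660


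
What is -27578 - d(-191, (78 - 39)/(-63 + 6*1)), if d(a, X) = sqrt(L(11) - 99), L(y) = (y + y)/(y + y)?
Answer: -27578 - 7*I*sqrt(2) ≈ -27578.0 - 9.8995*I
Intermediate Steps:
L(y) = 1 (L(y) = (2*y)/((2*y)) = (2*y)*(1/(2*y)) = 1)
d(a, X) = 7*I*sqrt(2) (d(a, X) = sqrt(1 - 99) = sqrt(-98) = 7*I*sqrt(2))
-27578 - d(-191, (78 - 39)/(-63 + 6*1)) = -27578 - 7*I*sqrt(2)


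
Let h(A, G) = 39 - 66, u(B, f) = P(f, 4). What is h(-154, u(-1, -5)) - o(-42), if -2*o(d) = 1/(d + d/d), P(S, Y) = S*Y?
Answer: -2215/82 ≈ -27.012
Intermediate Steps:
u(B, f) = 4*f (u(B, f) = f*4 = 4*f)
o(d) = -1/(2*(1 + d)) (o(d) = -1/(2*(d + d/d)) = -1/(2*(d + 1)) = -1/(2*(1 + d)))
h(A, G) = -27
h(-154, u(-1, -5)) - o(-42) = -27 - (-1)/(2 + 2*(-42)) = -27 - (-1)/(2 - 84) = -27 - (-1)/(-82) = -27 - (-1)*(-1)/82 = -27 - 1*1/82 = -27 - 1/82 = -2215/82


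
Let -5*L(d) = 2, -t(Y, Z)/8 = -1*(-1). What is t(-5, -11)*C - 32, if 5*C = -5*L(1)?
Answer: -176/5 ≈ -35.200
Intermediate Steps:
t(Y, Z) = -8 (t(Y, Z) = -(-8)*(-1) = -8*1 = -8)
L(d) = -⅖ (L(d) = -⅕*2 = -⅖)
C = ⅖ (C = (-5*(-⅖))/5 = (⅕)*2 = ⅖ ≈ 0.40000)
t(-5, -11)*C - 32 = -8*⅖ - 32 = -16/5 - 32 = -176/5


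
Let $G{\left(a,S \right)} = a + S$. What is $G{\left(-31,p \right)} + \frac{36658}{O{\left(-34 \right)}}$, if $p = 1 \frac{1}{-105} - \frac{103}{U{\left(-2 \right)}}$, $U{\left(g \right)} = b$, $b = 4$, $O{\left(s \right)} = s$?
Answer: $- \frac{8103443}{7140} \approx -1134.9$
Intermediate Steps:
$U{\left(g \right)} = 4$
$p = - \frac{10819}{420}$ ($p = 1 \frac{1}{-105} - \frac{103}{4} = 1 \left(- \frac{1}{105}\right) - \frac{103}{4} = - \frac{1}{105} - \frac{103}{4} = - \frac{10819}{420} \approx -25.76$)
$G{\left(a,S \right)} = S + a$
$G{\left(-31,p \right)} + \frac{36658}{O{\left(-34 \right)}} = \left(- \frac{10819}{420} - 31\right) + \frac{36658}{-34} = - \frac{23839}{420} + 36658 \left(- \frac{1}{34}\right) = - \frac{23839}{420} - \frac{18329}{17} = - \frac{8103443}{7140}$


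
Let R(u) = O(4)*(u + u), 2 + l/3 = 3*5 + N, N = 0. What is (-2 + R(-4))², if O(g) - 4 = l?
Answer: 119716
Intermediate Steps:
l = 39 (l = -6 + 3*(3*5 + 0) = -6 + 3*(15 + 0) = -6 + 3*15 = -6 + 45 = 39)
O(g) = 43 (O(g) = 4 + 39 = 43)
R(u) = 86*u (R(u) = 43*(u + u) = 43*(2*u) = 86*u)
(-2 + R(-4))² = (-2 + 86*(-4))² = (-2 - 344)² = (-346)² = 119716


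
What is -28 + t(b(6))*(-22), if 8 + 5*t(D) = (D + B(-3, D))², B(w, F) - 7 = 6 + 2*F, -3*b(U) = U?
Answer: -1042/5 ≈ -208.40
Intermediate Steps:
b(U) = -U/3
B(w, F) = 13 + 2*F (B(w, F) = 7 + (6 + 2*F) = 13 + 2*F)
t(D) = -8/5 + (13 + 3*D)²/5 (t(D) = -8/5 + (D + (13 + 2*D))²/5 = -8/5 + (13 + 3*D)²/5)
-28 + t(b(6))*(-22) = -28 + (-8/5 + (13 + 3*(-⅓*6))²/5)*(-22) = -28 + (-8/5 + (13 + 3*(-2))²/5)*(-22) = -28 + (-8/5 + (13 - 6)²/5)*(-22) = -28 + (-8/5 + (⅕)*7²)*(-22) = -28 + (-8/5 + (⅕)*49)*(-22) = -28 + (-8/5 + 49/5)*(-22) = -28 + (41/5)*(-22) = -28 - 902/5 = -1042/5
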